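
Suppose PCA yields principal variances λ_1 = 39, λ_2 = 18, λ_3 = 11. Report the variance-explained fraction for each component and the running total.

Step 1 — total variance = trace(Sigma) = Σ λ_i = 39 + 18 + 11 = 68.

Step 2 — fraction explained by component i = λ_i / Σ λ:
  PC1: 39/68 = 0.5735
  PC2: 18/68 = 0.2647
  PC3: 11/68 = 0.1618

Step 3 — cumulative fraction after k components = (λ_1 + ... + λ_k) / Σ λ:
  k = 1: 39/68 = 0.5735
  k = 2: (39 + 18)/68 = 57/68 = 0.8382
  k = 3: (39 + 18 + 11)/68 = 68/68 = 1

Summary (fraction, with percent):

explained: PC1 0.5735 (57.35%), PC2 0.2647 (26.47%), PC3 0.1618 (16.18%);  cumulative: 0.5735, 0.8382, 1


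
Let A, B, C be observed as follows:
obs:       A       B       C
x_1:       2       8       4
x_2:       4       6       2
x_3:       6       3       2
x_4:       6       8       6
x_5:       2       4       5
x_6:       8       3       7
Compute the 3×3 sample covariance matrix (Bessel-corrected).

Step 1 — column means:
  mean(A) = (2 + 4 + 6 + 6 + 2 + 8) / 6 = 28/6 = 4.6667
  mean(B) = (8 + 6 + 3 + 8 + 4 + 3) / 6 = 32/6 = 5.3333
  mean(C) = (4 + 2 + 2 + 6 + 5 + 7) / 6 = 26/6 = 4.3333

Step 2 — sample covariance S[i,j] = (1/(n-1)) · Σ_k (x_{k,i} - mean_i) · (x_{k,j} - mean_j), with n-1 = 5.
  S[A,A] = ((-2.6667)·(-2.6667) + (-0.6667)·(-0.6667) + (1.3333)·(1.3333) + (1.3333)·(1.3333) + (-2.6667)·(-2.6667) + (3.3333)·(3.3333)) / 5 = 29.3333/5 = 5.8667
  S[A,B] = ((-2.6667)·(2.6667) + (-0.6667)·(0.6667) + (1.3333)·(-2.3333) + (1.3333)·(2.6667) + (-2.6667)·(-1.3333) + (3.3333)·(-2.3333)) / 5 = -11.3333/5 = -2.2667
  S[A,C] = ((-2.6667)·(-0.3333) + (-0.6667)·(-2.3333) + (1.3333)·(-2.3333) + (1.3333)·(1.6667) + (-2.6667)·(0.6667) + (3.3333)·(2.6667)) / 5 = 8.6667/5 = 1.7333
  S[B,B] = ((2.6667)·(2.6667) + (0.6667)·(0.6667) + (-2.3333)·(-2.3333) + (2.6667)·(2.6667) + (-1.3333)·(-1.3333) + (-2.3333)·(-2.3333)) / 5 = 27.3333/5 = 5.4667
  S[B,C] = ((2.6667)·(-0.3333) + (0.6667)·(-2.3333) + (-2.3333)·(-2.3333) + (2.6667)·(1.6667) + (-1.3333)·(0.6667) + (-2.3333)·(2.6667)) / 5 = 0.3333/5 = 0.0667
  S[C,C] = ((-0.3333)·(-0.3333) + (-2.3333)·(-2.3333) + (-2.3333)·(-2.3333) + (1.6667)·(1.6667) + (0.6667)·(0.6667) + (2.6667)·(2.6667)) / 5 = 21.3333/5 = 4.2667

S is symmetric (S[j,i] = S[i,j]). Assembling:

S = [[5.8667, -2.2667, 1.7333],
 [-2.2667, 5.4667, 0.0667],
 [1.7333, 0.0667, 4.2667]]


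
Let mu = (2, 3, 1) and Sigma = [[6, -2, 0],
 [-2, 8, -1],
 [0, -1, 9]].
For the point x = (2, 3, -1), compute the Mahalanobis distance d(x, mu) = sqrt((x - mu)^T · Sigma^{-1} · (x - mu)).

Step 1 — centre the observation: (x - mu) = (0, 0, -2).

Step 2 — invert Sigma (cofactor / det for 3×3, or solve directly):
  Sigma^{-1} = [[0.1821, 0.0462, 0.0051],
 [0.0462, 0.1385, 0.0154],
 [0.0051, 0.0154, 0.1128]].

Step 3 — form the quadratic (x - mu)^T · Sigma^{-1} · (x - mu):
  Sigma^{-1} · (x - mu) = (-0.0103, -0.0308, -0.2256).
  (x - mu)^T · [Sigma^{-1} · (x - mu)] = (0)·(-0.0103) + (0)·(-0.0308) + (-2)·(-0.2256) = 0.4513.

Step 4 — take square root: d = √(0.4513) ≈ 0.6718.

d(x, mu) = √(0.4513) ≈ 0.6718


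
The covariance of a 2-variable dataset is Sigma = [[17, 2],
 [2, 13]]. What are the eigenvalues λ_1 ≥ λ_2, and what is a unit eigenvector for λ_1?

Step 1 — characteristic polynomial of 2×2 Sigma:
  det(Sigma - λI) = λ² - trace · λ + det = 0.
  trace = 17 + 13 = 30, det = 17·13 - (2)² = 217.
Step 2 — discriminant:
  Δ = trace² - 4·det = 900 - 868 = 32.
Step 3 — eigenvalues:
  λ = (trace ± √Δ)/2 = (30 ± 5.6569)/2,
  λ_1 = 17.8284,  λ_2 = 12.1716.

Step 4 — unit eigenvector for λ_1: solve (Sigma - λ_1 I)v = 0. First row:
  (17 - 17.8284)·v_x + (2)·v_y = 0, i.e. (-0.8284)·v_x + (2)·v_y = 0,
  so v ∝ (b, λ_1 - a) = (2, 0.8284) = u.
  ||u|| = √((2)² + (0.8284)²) = √(4.6863) ≈ 2.1648,
  v_1 = u/||u|| ≈ (0.9239, 0.3827) (||v_1|| = 1).

λ_1 = 17.8284,  λ_2 = 12.1716;  v_1 ≈ (0.9239, 0.3827)


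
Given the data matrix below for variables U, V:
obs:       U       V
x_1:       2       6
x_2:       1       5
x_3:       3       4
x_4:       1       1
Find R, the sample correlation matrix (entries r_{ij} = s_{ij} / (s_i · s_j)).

Step 1 — column means:
  mean(U) = (2 + 1 + 3 + 1) / 4 = 7/4 = 1.75
  mean(V) = (6 + 5 + 4 + 1) / 4 = 16/4 = 4

Step 2 — sample variances and covariances s[i,j] = (1/(n-1)) · Σ_k (x_{k,i} - mean_i) · (x_{k,j} - mean_j), with n-1 = 3:
  s[U,U] = ((0.25)·(0.25) + (-0.75)·(-0.75) + (1.25)·(1.25) + (-0.75)·(-0.75)) / 3 = 2.75/3 = 0.9167
  s[U,V] = ((0.25)·(2) + (-0.75)·(1) + (1.25)·(0) + (-0.75)·(-3)) / 3 = 2/3 = 0.6667
  s[V,V] = ((2)·(2) + (1)·(1) + (0)·(0) + (-3)·(-3)) / 3 = 14/3 = 4.6667
  Sample standard deviations s_i = √(s[i,i]):
  s(U) = √(0.9167) = 0.9574
  s(V) = √(4.6667) = 2.1602

Step 3 — r_{ij} = s_{ij} / (s_i · s_j):
  r[U,U] = 1 (diagonal).
  r[U,V] = 0.6667 / (0.9574 · 2.1602) = 0.6667 / 2.0683 = 0.3223
  r[V,V] = 1 (diagonal).

R is symmetric with unit diagonal. Assembling:

R = [[1, 0.3223],
 [0.3223, 1]]


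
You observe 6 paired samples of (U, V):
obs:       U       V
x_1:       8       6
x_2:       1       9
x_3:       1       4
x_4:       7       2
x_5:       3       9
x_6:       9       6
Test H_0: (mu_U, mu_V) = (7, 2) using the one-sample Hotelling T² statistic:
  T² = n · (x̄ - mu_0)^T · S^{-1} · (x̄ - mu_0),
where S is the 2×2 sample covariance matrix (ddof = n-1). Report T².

Step 1 — sample mean vector:
  mean(U) = (8 + 1 + 1 + 7 + 3 + 9) / 6 = 29/6 = 4.8333
  mean(V) = (6 + 9 + 4 + 2 + 9 + 6) / 6 = 36/6 = 6
  x̄ = (4.8333, 6),  deviation x̄ - mu_0 = (4.8333, 6) - (7, 2) = (-2.1667, 4).

Step 2 — sample covariance matrix, S[i,j] = (1/(n-1)) · Σ_k (x_{k,i} - mean_i) · (x_{k,j} - mean_j), divisor n-1 = 5:
  S[U,U] = ((3.1667)·(3.1667) + (-3.8333)·(-3.8333) + (-3.8333)·(-3.8333) + (2.1667)·(2.1667) + (-1.8333)·(-1.8333) + (4.1667)·(4.1667)) / 5 = 64.8333/5 = 12.9667
  S[U,V] = ((3.1667)·(0) + (-3.8333)·(3) + (-3.8333)·(-2) + (2.1667)·(-4) + (-1.8333)·(3) + (4.1667)·(0)) / 5 = -18/5 = -3.6
  S[V,V] = ((0)·(0) + (3)·(3) + (-2)·(-2) + (-4)·(-4) + (3)·(3) + (0)·(0)) / 5 = 38/5 = 7.6
  S = [[12.9667, -3.6],
 [-3.6, 7.6]].

Step 3 — invert S. det(S) = 12.9667·7.6 - (-3.6)² = 85.5867.
  S^{-1} = (1/det) · [[d, -b], [-b, a]] = [[0.0888, 0.0421],
 [0.0421, 0.1515]].

Step 4 — quadratic form (x̄ - mu_0)^T · S^{-1} · (x̄ - mu_0):
  S^{-1} · (x̄ - mu_0) = (-0.0241, 0.5149),
  (x̄ - mu_0)^T · [...] = (-2.1667)·(-0.0241) + (4)·(0.5149) = 2.1118.

Step 5 — scale by n: T² = 6 · 2.1118 = 12.671.

T² ≈ 12.671


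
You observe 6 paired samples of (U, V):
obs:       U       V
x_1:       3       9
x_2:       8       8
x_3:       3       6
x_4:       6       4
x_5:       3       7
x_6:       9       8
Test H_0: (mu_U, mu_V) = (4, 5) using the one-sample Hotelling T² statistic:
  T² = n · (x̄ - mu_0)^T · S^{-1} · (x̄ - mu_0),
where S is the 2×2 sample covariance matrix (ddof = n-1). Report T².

Step 1 — sample mean vector:
  mean(U) = (3 + 8 + 3 + 6 + 3 + 9) / 6 = 32/6 = 5.3333
  mean(V) = (9 + 8 + 6 + 4 + 7 + 8) / 6 = 42/6 = 7
  x̄ = (5.3333, 7),  deviation x̄ - mu_0 = (5.3333, 7) - (4, 5) = (1.3333, 2).

Step 2 — sample covariance matrix, S[i,j] = (1/(n-1)) · Σ_k (x_{k,i} - mean_i) · (x_{k,j} - mean_j), divisor n-1 = 5:
  S[U,U] = ((-2.3333)·(-2.3333) + (2.6667)·(2.6667) + (-2.3333)·(-2.3333) + (0.6667)·(0.6667) + (-2.3333)·(-2.3333) + (3.6667)·(3.6667)) / 5 = 37.3333/5 = 7.4667
  S[U,V] = ((-2.3333)·(2) + (2.6667)·(1) + (-2.3333)·(-1) + (0.6667)·(-3) + (-2.3333)·(0) + (3.6667)·(1)) / 5 = 2/5 = 0.4
  S[V,V] = ((2)·(2) + (1)·(1) + (-1)·(-1) + (-3)·(-3) + (0)·(0) + (1)·(1)) / 5 = 16/5 = 3.2
  S = [[7.4667, 0.4],
 [0.4, 3.2]].

Step 3 — invert S. det(S) = 7.4667·3.2 - (0.4)² = 23.7333.
  S^{-1} = (1/det) · [[d, -b], [-b, a]] = [[0.1348, -0.0169],
 [-0.0169, 0.3146]].

Step 4 — quadratic form (x̄ - mu_0)^T · S^{-1} · (x̄ - mu_0):
  S^{-1} · (x̄ - mu_0) = (0.1461, 0.6067),
  (x̄ - mu_0)^T · [...] = (1.3333)·(0.1461) + (2)·(0.6067) = 1.4082.

Step 5 — scale by n: T² = 6 · 1.4082 = 8.4494.

T² ≈ 8.4494


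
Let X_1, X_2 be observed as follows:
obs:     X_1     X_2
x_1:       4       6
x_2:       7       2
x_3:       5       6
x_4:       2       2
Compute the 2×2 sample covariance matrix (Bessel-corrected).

Step 1 — column means:
  mean(X_1) = (4 + 7 + 5 + 2) / 4 = 18/4 = 4.5
  mean(X_2) = (6 + 2 + 6 + 2) / 4 = 16/4 = 4

Step 2 — sample covariance S[i,j] = (1/(n-1)) · Σ_k (x_{k,i} - mean_i) · (x_{k,j} - mean_j), with n-1 = 3.
  S[X_1,X_1] = ((-0.5)·(-0.5) + (2.5)·(2.5) + (0.5)·(0.5) + (-2.5)·(-2.5)) / 3 = 13/3 = 4.3333
  S[X_1,X_2] = ((-0.5)·(2) + (2.5)·(-2) + (0.5)·(2) + (-2.5)·(-2)) / 3 = 0/3 = 0
  S[X_2,X_2] = ((2)·(2) + (-2)·(-2) + (2)·(2) + (-2)·(-2)) / 3 = 16/3 = 5.3333

S is symmetric (S[j,i] = S[i,j]). Assembling:

S = [[4.3333, 0],
 [0, 5.3333]]


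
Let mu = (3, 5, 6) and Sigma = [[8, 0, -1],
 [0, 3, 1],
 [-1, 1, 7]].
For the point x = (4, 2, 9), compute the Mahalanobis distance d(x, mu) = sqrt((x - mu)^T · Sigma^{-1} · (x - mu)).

Step 1 — centre the observation: (x - mu) = (1, -3, 3).

Step 2 — invert Sigma (cofactor / det for 3×3, or solve directly):
  Sigma^{-1} = [[0.1274, -0.0064, 0.0191],
 [-0.0064, 0.3503, -0.051],
 [0.0191, -0.051, 0.1529]].

Step 3 — form the quadratic (x - mu)^T · Sigma^{-1} · (x - mu):
  Sigma^{-1} · (x - mu) = (0.2038, -1.2102, 0.6306).
  (x - mu)^T · [Sigma^{-1} · (x - mu)] = (1)·(0.2038) + (-3)·(-1.2102) + (3)·(0.6306) = 5.7261.

Step 4 — take square root: d = √(5.7261) ≈ 2.3929.

d(x, mu) = √(5.7261) ≈ 2.3929


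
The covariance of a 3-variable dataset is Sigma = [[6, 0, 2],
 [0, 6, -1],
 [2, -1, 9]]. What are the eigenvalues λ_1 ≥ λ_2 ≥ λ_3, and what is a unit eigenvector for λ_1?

Step 1 — characteristic polynomial p(λ) = det(λI - Sigma) = λ³ - tr·λ² + c_1·λ - det, where tr = trace, c_1 = sum of the principal 2×2 minors, det = det(Sigma):
  tr = 6 + 6 + 9 = 21,
  c_1 = (6·6 - (0)²) + (6·9 - (2)²) + (6·9 - (-1)²) = 36 + 50 + 53 = 139,
  det = 6·(6·9 - (-1)²) - (0)·((0)·9 - (-1)·(2)) + (2)·((0)·(-1) - 6·(2)) = 6·(53) - (0)·(2) + (2)·(-12) = 294.
  So p(λ) = λ³ - 21λ² + 139λ - 294.
Step 2 — look for an integer root (rational root theorem: any rational root is an integer divisor of 294). Testing λ = 6:
  p(6) = 216 - 756 + 834 - 294 = 0  ✓
  Dividing out (λ - 6): p(λ) = (λ - 6)(λ² - 15λ + 49).
Step 3 — remaining eigenvalues from the quadratic λ² - 15λ + 49 = 0:
  Δ = 15² - 4·49 = 225 - 196 = 29,  λ = (15 ± √29)/2 = (15 ± 5.3852)/2 ≈ 10.1926 or 4.8074.
  Sorted: λ_1 = 10.1926,  λ_2 = 6,  λ_3 = 4.8074  (check: sum = 21 = tr ✓).

Step 4 — unit eigenvector for λ_1 ≈ 10.1926: v spans the null space of (Sigma - λ_1 I), whose rows are
  r_1 = (-4.1926, 0, 2),  r_2 = (0, -4.1926, -1),  r_3 = (2, -1, -1.1926).
  v is orthogonal to every row, so take v ∝ r_1 × r_2 = ((0)·(-1) - (2)·(-4.1926), (2)·(0) - (-4.1926)·(-1), (-4.1926)·(-4.1926) - (0)·(0)) ≈ (8.3852, -4.1926, 17.5777).
  Let u = (8.3852, -4.1926, 17.5777).
  ||u|| = √((8.3852)² + (-4.1926)² + (17.5777)²) = √(396.8659) ≈ 19.9215,  v_1 = u/||u|| ≈ (0.4209, -0.2105, 0.8824) (||v_1|| = 1).

λ_1 = 10.1926,  λ_2 = 6,  λ_3 = 4.8074;  v_1 ≈ (0.4209, -0.2105, 0.8824)


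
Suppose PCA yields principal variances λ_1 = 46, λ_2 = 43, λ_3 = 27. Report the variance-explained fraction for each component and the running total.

Step 1 — total variance = trace(Sigma) = Σ λ_i = 46 + 43 + 27 = 116.

Step 2 — fraction explained by component i = λ_i / Σ λ:
  PC1: 46/116 = 0.3966
  PC2: 43/116 = 0.3707
  PC3: 27/116 = 0.2328

Step 3 — cumulative fraction after k components = (λ_1 + ... + λ_k) / Σ λ:
  k = 1: 46/116 = 0.3966
  k = 2: (46 + 43)/116 = 89/116 = 0.7672
  k = 3: (46 + 43 + 27)/116 = 116/116 = 1

Summary (fraction, with percent):

explained: PC1 0.3966 (39.66%), PC2 0.3707 (37.07%), PC3 0.2328 (23.28%);  cumulative: 0.3966, 0.7672, 1


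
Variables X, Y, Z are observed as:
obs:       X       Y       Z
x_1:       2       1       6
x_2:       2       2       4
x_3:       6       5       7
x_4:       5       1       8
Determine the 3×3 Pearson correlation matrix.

Step 1 — column means:
  mean(X) = (2 + 2 + 6 + 5) / 4 = 15/4 = 3.75
  mean(Y) = (1 + 2 + 5 + 1) / 4 = 9/4 = 2.25
  mean(Z) = (6 + 4 + 7 + 8) / 4 = 25/4 = 6.25

Step 2 — sample variances and covariances s[i,j] = (1/(n-1)) · Σ_k (x_{k,i} - mean_i) · (x_{k,j} - mean_j), with n-1 = 3:
  s[X,X] = ((-1.75)·(-1.75) + (-1.75)·(-1.75) + (2.25)·(2.25) + (1.25)·(1.25)) / 3 = 12.75/3 = 4.25
  s[X,Y] = ((-1.75)·(-1.25) + (-1.75)·(-0.25) + (2.25)·(2.75) + (1.25)·(-1.25)) / 3 = 7.25/3 = 2.4167
  s[X,Z] = ((-1.75)·(-0.25) + (-1.75)·(-2.25) + (2.25)·(0.75) + (1.25)·(1.75)) / 3 = 8.25/3 = 2.75
  s[Y,Y] = ((-1.25)·(-1.25) + (-0.25)·(-0.25) + (2.75)·(2.75) + (-1.25)·(-1.25)) / 3 = 10.75/3 = 3.5833
  s[Y,Z] = ((-1.25)·(-0.25) + (-0.25)·(-2.25) + (2.75)·(0.75) + (-1.25)·(1.75)) / 3 = 0.75/3 = 0.25
  s[Z,Z] = ((-0.25)·(-0.25) + (-2.25)·(-2.25) + (0.75)·(0.75) + (1.75)·(1.75)) / 3 = 8.75/3 = 2.9167
  Sample standard deviations s_i = √(s[i,i]):
  s(X) = √(4.25) = 2.0616
  s(Y) = √(3.5833) = 1.893
  s(Z) = √(2.9167) = 1.7078

Step 3 — r_{ij} = s_{ij} / (s_i · s_j):
  r[X,X] = 1 (diagonal).
  r[X,Y] = 2.4167 / (2.0616 · 1.893) = 2.4167 / 3.9025 = 0.6193
  r[X,Z] = 2.75 / (2.0616 · 1.7078) = 2.75 / 3.5208 = 0.7811
  r[Y,Y] = 1 (diagonal).
  r[Y,Z] = 0.25 / (1.893 · 1.7078) = 0.25 / 3.2329 = 0.0773
  r[Z,Z] = 1 (diagonal).

R is symmetric with unit diagonal. Assembling:

R = [[1, 0.6193, 0.7811],
 [0.6193, 1, 0.0773],
 [0.7811, 0.0773, 1]]


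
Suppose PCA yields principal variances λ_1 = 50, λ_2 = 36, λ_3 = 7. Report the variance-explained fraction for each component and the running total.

Step 1 — total variance = trace(Sigma) = Σ λ_i = 50 + 36 + 7 = 93.

Step 2 — fraction explained by component i = λ_i / Σ λ:
  PC1: 50/93 = 0.5376
  PC2: 36/93 = 0.3871
  PC3: 7/93 = 0.0753

Step 3 — cumulative fraction after k components = (λ_1 + ... + λ_k) / Σ λ:
  k = 1: 50/93 = 0.5376
  k = 2: (50 + 36)/93 = 86/93 = 0.9247
  k = 3: (50 + 36 + 7)/93 = 93/93 = 1

Summary (fraction, with percent):

explained: PC1 0.5376 (53.76%), PC2 0.3871 (38.71%), PC3 0.0753 (7.53%);  cumulative: 0.5376, 0.9247, 1


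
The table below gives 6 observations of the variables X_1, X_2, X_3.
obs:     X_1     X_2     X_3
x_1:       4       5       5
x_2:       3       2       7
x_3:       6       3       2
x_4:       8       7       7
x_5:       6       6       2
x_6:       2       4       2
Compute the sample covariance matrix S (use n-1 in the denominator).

Step 1 — column means:
  mean(X_1) = (4 + 3 + 6 + 8 + 6 + 2) / 6 = 29/6 = 4.8333
  mean(X_2) = (5 + 2 + 3 + 7 + 6 + 4) / 6 = 27/6 = 4.5
  mean(X_3) = (5 + 7 + 2 + 7 + 2 + 2) / 6 = 25/6 = 4.1667

Step 2 — sample covariance S[i,j] = (1/(n-1)) · Σ_k (x_{k,i} - mean_i) · (x_{k,j} - mean_j), with n-1 = 5.
  S[X_1,X_1] = ((-0.8333)·(-0.8333) + (-1.8333)·(-1.8333) + (1.1667)·(1.1667) + (3.1667)·(3.1667) + (1.1667)·(1.1667) + (-2.8333)·(-2.8333)) / 5 = 24.8333/5 = 4.9667
  S[X_1,X_2] = ((-0.8333)·(0.5) + (-1.8333)·(-2.5) + (1.1667)·(-1.5) + (3.1667)·(2.5) + (1.1667)·(1.5) + (-2.8333)·(-0.5)) / 5 = 13.5/5 = 2.7
  S[X_1,X_3] = ((-0.8333)·(0.8333) + (-1.8333)·(2.8333) + (1.1667)·(-2.1667) + (3.1667)·(2.8333) + (1.1667)·(-2.1667) + (-2.8333)·(-2.1667)) / 5 = 4.1667/5 = 0.8333
  S[X_2,X_2] = ((0.5)·(0.5) + (-2.5)·(-2.5) + (-1.5)·(-1.5) + (2.5)·(2.5) + (1.5)·(1.5) + (-0.5)·(-0.5)) / 5 = 17.5/5 = 3.5
  S[X_2,X_3] = ((0.5)·(0.8333) + (-2.5)·(2.8333) + (-1.5)·(-2.1667) + (2.5)·(2.8333) + (1.5)·(-2.1667) + (-0.5)·(-2.1667)) / 5 = 1.5/5 = 0.3
  S[X_3,X_3] = ((0.8333)·(0.8333) + (2.8333)·(2.8333) + (-2.1667)·(-2.1667) + (2.8333)·(2.8333) + (-2.1667)·(-2.1667) + (-2.1667)·(-2.1667)) / 5 = 30.8333/5 = 6.1667

S is symmetric (S[j,i] = S[i,j]). Assembling:

S = [[4.9667, 2.7, 0.8333],
 [2.7, 3.5, 0.3],
 [0.8333, 0.3, 6.1667]]


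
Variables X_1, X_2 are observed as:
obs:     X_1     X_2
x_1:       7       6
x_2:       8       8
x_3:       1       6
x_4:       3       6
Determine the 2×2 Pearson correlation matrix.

Step 1 — column means:
  mean(X_1) = (7 + 8 + 1 + 3) / 4 = 19/4 = 4.75
  mean(X_2) = (6 + 8 + 6 + 6) / 4 = 26/4 = 6.5

Step 2 — sample variances and covariances s[i,j] = (1/(n-1)) · Σ_k (x_{k,i} - mean_i) · (x_{k,j} - mean_j), with n-1 = 3:
  s[X_1,X_1] = ((2.25)·(2.25) + (3.25)·(3.25) + (-3.75)·(-3.75) + (-1.75)·(-1.75)) / 3 = 32.75/3 = 10.9167
  s[X_1,X_2] = ((2.25)·(-0.5) + (3.25)·(1.5) + (-3.75)·(-0.5) + (-1.75)·(-0.5)) / 3 = 6.5/3 = 2.1667
  s[X_2,X_2] = ((-0.5)·(-0.5) + (1.5)·(1.5) + (-0.5)·(-0.5) + (-0.5)·(-0.5)) / 3 = 3/3 = 1
  Sample standard deviations s_i = √(s[i,i]):
  s(X_1) = √(10.9167) = 3.304
  s(X_2) = √(1) = 1

Step 3 — r_{ij} = s_{ij} / (s_i · s_j):
  r[X_1,X_1] = 1 (diagonal).
  r[X_1,X_2] = 2.1667 / (3.304 · 1) = 2.1667 / 3.304 = 0.6558
  r[X_2,X_2] = 1 (diagonal).

R is symmetric with unit diagonal. Assembling:

R = [[1, 0.6558],
 [0.6558, 1]]


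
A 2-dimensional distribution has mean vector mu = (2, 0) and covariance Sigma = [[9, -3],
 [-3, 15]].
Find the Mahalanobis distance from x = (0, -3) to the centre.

Step 1 — centre the observation: (x - mu) = (-2, -3).

Step 2 — invert Sigma. det(Sigma) = 9·15 - (-3)² = 126.
  Sigma^{-1} = (1/det) · [[d, -b], [-b, a]] = [[0.119, 0.0238],
 [0.0238, 0.0714]].

Step 3 — form the quadratic (x - mu)^T · Sigma^{-1} · (x - mu):
  Sigma^{-1} · (x - mu) = (-0.3095, -0.2619).
  (x - mu)^T · [Sigma^{-1} · (x - mu)] = (-2)·(-0.3095) + (-3)·(-0.2619) = 1.4048.

Step 4 — take square root: d = √(1.4048) ≈ 1.1852.

d(x, mu) = √(1.4048) ≈ 1.1852


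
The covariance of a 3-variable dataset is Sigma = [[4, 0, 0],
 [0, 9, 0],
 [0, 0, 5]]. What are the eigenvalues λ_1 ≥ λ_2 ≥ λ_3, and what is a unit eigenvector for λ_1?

Step 1 — characteristic polynomial p(λ) = det(λI - Sigma) = λ³ - tr·λ² + c_1·λ - det, where tr = trace, c_1 = sum of the principal 2×2 minors, det = det(Sigma):
  tr = 4 + 9 + 5 = 18,
  c_1 = (4·9 - (0)²) + (4·5 - (0)²) + (9·5 - (0)²) = 36 + 20 + 45 = 101,
  det = 4·(9·5 - (0)²) - (0)·((0)·5 - (0)·(0)) + (0)·((0)·(0) - 9·(0)) = 4·(45) - (0)·(0) + (0)·(0) = 180.
  So p(λ) = λ³ - 18λ² + 101λ - 180.
Step 2 — look for an integer root (rational root theorem: any rational root is an integer divisor of 180). Testing λ = 4:
  p(4) = 64 - 288 + 404 - 180 = 0  ✓
  Dividing out (λ - 4): p(λ) = (λ - 4)(λ² - 14λ + 45).
Step 3 — remaining eigenvalues from the quadratic λ² - 14λ + 45 = 0:
  Δ = 14² - 4·45 = 196 - 180 = 16,  λ = (14 ± √16)/2 = (14 ± 4)/2 = 9 or 5.
  Sorted: λ_1 = 9,  λ_2 = 5,  λ_3 = 4  (check: sum = 18 = tr ✓).

Step 4 — unit eigenvector for λ_1 = 9: v spans the null space of (Sigma - λ_1 I), whose rows are
  r_1 = (-5, 0, 0),  r_2 = (0, 0, 0),  r_3 = (0, 0, -4).
  v is orthogonal to every row, so take v ∝ r_1 × r_3 = ((0)·(-4) - (0)·(0), (0)·(0) - (-5)·(-4), (-5)·(0) - (0)·(0)) = (0, -20, 0).
  Rescale (divide by 20; multiply by -1 so the first nonzero entry is positive): u = (0, 1, 0).
  ||u|| = √((0)² + (1)² + (0)²) = √(1) = 1,  v_1 = u/||u|| ≈ (0, 1, 0) (||v_1|| = 1).

λ_1 = 9,  λ_2 = 5,  λ_3 = 4;  v_1 ≈ (0, 1, 0)


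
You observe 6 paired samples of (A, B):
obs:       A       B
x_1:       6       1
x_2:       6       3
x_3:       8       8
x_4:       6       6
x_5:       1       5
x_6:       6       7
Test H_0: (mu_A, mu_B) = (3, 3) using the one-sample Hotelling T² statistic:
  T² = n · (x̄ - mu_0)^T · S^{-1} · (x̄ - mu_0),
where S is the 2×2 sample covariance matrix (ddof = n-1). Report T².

Step 1 — sample mean vector:
  mean(A) = (6 + 6 + 8 + 6 + 1 + 6) / 6 = 33/6 = 5.5
  mean(B) = (1 + 3 + 8 + 6 + 5 + 7) / 6 = 30/6 = 5
  x̄ = (5.5, 5),  deviation x̄ - mu_0 = (5.5, 5) - (3, 3) = (2.5, 2).

Step 2 — sample covariance matrix, S[i,j] = (1/(n-1)) · Σ_k (x_{k,i} - mean_i) · (x_{k,j} - mean_j), divisor n-1 = 5:
  S[A,A] = ((0.5)·(0.5) + (0.5)·(0.5) + (2.5)·(2.5) + (0.5)·(0.5) + (-4.5)·(-4.5) + (0.5)·(0.5)) / 5 = 27.5/5 = 5.5
  S[A,B] = ((0.5)·(-4) + (0.5)·(-2) + (2.5)·(3) + (0.5)·(1) + (-4.5)·(0) + (0.5)·(2)) / 5 = 6/5 = 1.2
  S[B,B] = ((-4)·(-4) + (-2)·(-2) + (3)·(3) + (1)·(1) + (0)·(0) + (2)·(2)) / 5 = 34/5 = 6.8
  S = [[5.5, 1.2],
 [1.2, 6.8]].

Step 3 — invert S. det(S) = 5.5·6.8 - (1.2)² = 35.96.
  S^{-1} = (1/det) · [[d, -b], [-b, a]] = [[0.1891, -0.0334],
 [-0.0334, 0.1529]].

Step 4 — quadratic form (x̄ - mu_0)^T · S^{-1} · (x̄ - mu_0):
  S^{-1} · (x̄ - mu_0) = (0.406, 0.2225),
  (x̄ - mu_0)^T · [...] = (2.5)·(0.406) + (2)·(0.2225) = 1.46.

Step 5 — scale by n: T² = 6 · 1.46 = 8.7597.

T² ≈ 8.7597


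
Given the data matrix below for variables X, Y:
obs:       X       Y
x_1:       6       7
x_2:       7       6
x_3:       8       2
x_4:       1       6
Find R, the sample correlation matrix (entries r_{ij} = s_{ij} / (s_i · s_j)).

Step 1 — column means:
  mean(X) = (6 + 7 + 8 + 1) / 4 = 22/4 = 5.5
  mean(Y) = (7 + 6 + 2 + 6) / 4 = 21/4 = 5.25

Step 2 — sample variances and covariances s[i,j] = (1/(n-1)) · Σ_k (x_{k,i} - mean_i) · (x_{k,j} - mean_j), with n-1 = 3:
  s[X,X] = ((0.5)·(0.5) + (1.5)·(1.5) + (2.5)·(2.5) + (-4.5)·(-4.5)) / 3 = 29/3 = 9.6667
  s[X,Y] = ((0.5)·(1.75) + (1.5)·(0.75) + (2.5)·(-3.25) + (-4.5)·(0.75)) / 3 = -9.5/3 = -3.1667
  s[Y,Y] = ((1.75)·(1.75) + (0.75)·(0.75) + (-3.25)·(-3.25) + (0.75)·(0.75)) / 3 = 14.75/3 = 4.9167
  Sample standard deviations s_i = √(s[i,i]):
  s(X) = √(9.6667) = 3.1091
  s(Y) = √(4.9167) = 2.2174

Step 3 — r_{ij} = s_{ij} / (s_i · s_j):
  r[X,X] = 1 (diagonal).
  r[X,Y] = -3.1667 / (3.1091 · 2.2174) = -3.1667 / 6.894 = -0.4593
  r[Y,Y] = 1 (diagonal).

R is symmetric with unit diagonal. Assembling:

R = [[1, -0.4593],
 [-0.4593, 1]]


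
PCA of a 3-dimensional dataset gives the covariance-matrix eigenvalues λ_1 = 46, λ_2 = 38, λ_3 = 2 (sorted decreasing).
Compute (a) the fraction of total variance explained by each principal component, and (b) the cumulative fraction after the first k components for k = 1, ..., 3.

Step 1 — total variance = trace(Sigma) = Σ λ_i = 46 + 38 + 2 = 86.

Step 2 — fraction explained by component i = λ_i / Σ λ:
  PC1: 46/86 = 0.5349
  PC2: 38/86 = 0.4419
  PC3: 2/86 = 0.0233

Step 3 — cumulative fraction after k components = (λ_1 + ... + λ_k) / Σ λ:
  k = 1: 46/86 = 0.5349
  k = 2: (46 + 38)/86 = 84/86 = 0.9767
  k = 3: (46 + 38 + 2)/86 = 86/86 = 1

Summary (fraction, with percent):

explained: PC1 0.5349 (53.49%), PC2 0.4419 (44.19%), PC3 0.0233 (2.33%);  cumulative: 0.5349, 0.9767, 1


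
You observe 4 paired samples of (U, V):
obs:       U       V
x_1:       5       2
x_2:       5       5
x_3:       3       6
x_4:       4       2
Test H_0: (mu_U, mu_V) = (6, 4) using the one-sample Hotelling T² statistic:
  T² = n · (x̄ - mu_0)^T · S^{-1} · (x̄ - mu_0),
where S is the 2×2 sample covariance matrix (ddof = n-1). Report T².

Step 1 — sample mean vector:
  mean(U) = (5 + 5 + 3 + 4) / 4 = 17/4 = 4.25
  mean(V) = (2 + 5 + 6 + 2) / 4 = 15/4 = 3.75
  x̄ = (4.25, 3.75),  deviation x̄ - mu_0 = (4.25, 3.75) - (6, 4) = (-1.75, -0.25).

Step 2 — sample covariance matrix, S[i,j] = (1/(n-1)) · Σ_k (x_{k,i} - mean_i) · (x_{k,j} - mean_j), divisor n-1 = 3:
  S[U,U] = ((0.75)·(0.75) + (0.75)·(0.75) + (-1.25)·(-1.25) + (-0.25)·(-0.25)) / 3 = 2.75/3 = 0.9167
  S[U,V] = ((0.75)·(-1.75) + (0.75)·(1.25) + (-1.25)·(2.25) + (-0.25)·(-1.75)) / 3 = -2.75/3 = -0.9167
  S[V,V] = ((-1.75)·(-1.75) + (1.25)·(1.25) + (2.25)·(2.25) + (-1.75)·(-1.75)) / 3 = 12.75/3 = 4.25
  S = [[0.9167, -0.9167],
 [-0.9167, 4.25]].

Step 3 — invert S. det(S) = 0.9167·4.25 - (-0.9167)² = 3.0556.
  S^{-1} = (1/det) · [[d, -b], [-b, a]] = [[1.3909, 0.3],
 [0.3, 0.3]].

Step 4 — quadratic form (x̄ - mu_0)^T · S^{-1} · (x̄ - mu_0):
  S^{-1} · (x̄ - mu_0) = (-2.5091, -0.6),
  (x̄ - mu_0)^T · [...] = (-1.75)·(-2.5091) + (-0.25)·(-0.6) = 4.5409.

Step 5 — scale by n: T² = 4 · 4.5409 = 18.1636.

T² ≈ 18.1636


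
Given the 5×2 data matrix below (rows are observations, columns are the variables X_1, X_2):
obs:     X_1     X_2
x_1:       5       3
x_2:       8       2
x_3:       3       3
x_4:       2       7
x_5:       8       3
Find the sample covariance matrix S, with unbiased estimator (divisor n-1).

Step 1 — column means:
  mean(X_1) = (5 + 8 + 3 + 2 + 8) / 5 = 26/5 = 5.2
  mean(X_2) = (3 + 2 + 3 + 7 + 3) / 5 = 18/5 = 3.6

Step 2 — sample covariance S[i,j] = (1/(n-1)) · Σ_k (x_{k,i} - mean_i) · (x_{k,j} - mean_j), with n-1 = 4.
  S[X_1,X_1] = ((-0.2)·(-0.2) + (2.8)·(2.8) + (-2.2)·(-2.2) + (-3.2)·(-3.2) + (2.8)·(2.8)) / 4 = 30.8/4 = 7.7
  S[X_1,X_2] = ((-0.2)·(-0.6) + (2.8)·(-1.6) + (-2.2)·(-0.6) + (-3.2)·(3.4) + (2.8)·(-0.6)) / 4 = -15.6/4 = -3.9
  S[X_2,X_2] = ((-0.6)·(-0.6) + (-1.6)·(-1.6) + (-0.6)·(-0.6) + (3.4)·(3.4) + (-0.6)·(-0.6)) / 4 = 15.2/4 = 3.8

S is symmetric (S[j,i] = S[i,j]). Assembling:

S = [[7.7, -3.9],
 [-3.9, 3.8]]


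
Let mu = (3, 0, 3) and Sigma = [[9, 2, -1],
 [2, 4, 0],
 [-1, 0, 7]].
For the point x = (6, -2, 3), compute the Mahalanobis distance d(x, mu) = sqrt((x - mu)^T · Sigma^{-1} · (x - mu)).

Step 1 — centre the observation: (x - mu) = (3, -2, 0).

Step 2 — invert Sigma (cofactor / det for 3×3, or solve directly):
  Sigma^{-1} = [[0.1273, -0.0636, 0.0182],
 [-0.0636, 0.2818, -0.0091],
 [0.0182, -0.0091, 0.1455]].

Step 3 — form the quadratic (x - mu)^T · Sigma^{-1} · (x - mu):
  Sigma^{-1} · (x - mu) = (0.5091, -0.7545, 0.0727).
  (x - mu)^T · [Sigma^{-1} · (x - mu)] = (3)·(0.5091) + (-2)·(-0.7545) + (0)·(0.0727) = 3.0364.

Step 4 — take square root: d = √(3.0364) ≈ 1.7425.

d(x, mu) = √(3.0364) ≈ 1.7425


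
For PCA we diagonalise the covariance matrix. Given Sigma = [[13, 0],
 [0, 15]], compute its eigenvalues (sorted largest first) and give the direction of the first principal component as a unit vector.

Step 1 — characteristic polynomial of 2×2 Sigma:
  det(Sigma - λI) = λ² - trace · λ + det = 0.
  trace = 13 + 15 = 28, det = 13·15 - (0)² = 195.
Step 2 — discriminant:
  Δ = trace² - 4·det = 784 - 780 = 4.
Step 3 — eigenvalues:
  λ = (trace ± √Δ)/2 = (28 ± 2)/2,
  λ_1 = 15,  λ_2 = 13.

Step 4 — unit eigenvector for λ_1: Sigma is diagonal, so its eigenvectors are the coordinate axes. λ_1 = 15 is the diagonal entry on the second coordinate axis, hence
  v_1 = (0, 1) (||v_1|| = 1).

λ_1 = 15,  λ_2 = 13;  v_1 ≈ (0, 1)


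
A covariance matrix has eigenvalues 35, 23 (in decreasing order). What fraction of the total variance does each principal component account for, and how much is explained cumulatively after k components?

Step 1 — total variance = trace(Sigma) = Σ λ_i = 35 + 23 = 58.

Step 2 — fraction explained by component i = λ_i / Σ λ:
  PC1: 35/58 = 0.6034
  PC2: 23/58 = 0.3966

Step 3 — cumulative fraction after k components = (λ_1 + ... + λ_k) / Σ λ:
  k = 1: 35/58 = 0.6034
  k = 2: (35 + 23)/58 = 58/58 = 1

Summary (fraction, with percent):

explained: PC1 0.6034 (60.34%), PC2 0.3966 (39.66%);  cumulative: 0.6034, 1


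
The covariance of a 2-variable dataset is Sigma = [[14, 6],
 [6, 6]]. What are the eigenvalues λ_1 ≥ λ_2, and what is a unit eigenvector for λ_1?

Step 1 — characteristic polynomial of 2×2 Sigma:
  det(Sigma - λI) = λ² - trace · λ + det = 0.
  trace = 14 + 6 = 20, det = 14·6 - (6)² = 48.
Step 2 — discriminant:
  Δ = trace² - 4·det = 400 - 192 = 208.
Step 3 — eigenvalues:
  λ = (trace ± √Δ)/2 = (20 ± 14.4222)/2,
  λ_1 = 17.2111,  λ_2 = 2.7889.

Step 4 — unit eigenvector for λ_1: solve (Sigma - λ_1 I)v = 0. First row:
  (14 - 17.2111)·v_x + (6)·v_y = 0, i.e. (-3.2111)·v_x + (6)·v_y = 0,
  so v ∝ (b, λ_1 - a) = (6, 3.2111) = u.
  ||u|| = √((6)² + (3.2111)²) = √(46.3112) ≈ 6.8052,
  v_1 = u/||u|| ≈ (0.8817, 0.4719) (||v_1|| = 1).

λ_1 = 17.2111,  λ_2 = 2.7889;  v_1 ≈ (0.8817, 0.4719)


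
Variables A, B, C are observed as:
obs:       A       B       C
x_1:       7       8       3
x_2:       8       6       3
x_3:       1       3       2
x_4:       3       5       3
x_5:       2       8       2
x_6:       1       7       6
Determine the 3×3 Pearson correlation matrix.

Step 1 — column means:
  mean(A) = (7 + 8 + 1 + 3 + 2 + 1) / 6 = 22/6 = 3.6667
  mean(B) = (8 + 6 + 3 + 5 + 8 + 7) / 6 = 37/6 = 6.1667
  mean(C) = (3 + 3 + 2 + 3 + 2 + 6) / 6 = 19/6 = 3.1667

Step 2 — sample variances and covariances s[i,j] = (1/(n-1)) · Σ_k (x_{k,i} - mean_i) · (x_{k,j} - mean_j), with n-1 = 5:
  s[A,A] = ((3.3333)·(3.3333) + (4.3333)·(4.3333) + (-2.6667)·(-2.6667) + (-0.6667)·(-0.6667) + (-1.6667)·(-1.6667) + (-2.6667)·(-2.6667)) / 5 = 47.3333/5 = 9.4667
  s[A,B] = ((3.3333)·(1.8333) + (4.3333)·(-0.1667) + (-2.6667)·(-3.1667) + (-0.6667)·(-1.1667) + (-1.6667)·(1.8333) + (-2.6667)·(0.8333)) / 5 = 9.3333/5 = 1.8667
  s[A,C] = ((3.3333)·(-0.1667) + (4.3333)·(-0.1667) + (-2.6667)·(-1.1667) + (-0.6667)·(-0.1667) + (-1.6667)·(-1.1667) + (-2.6667)·(2.8333)) / 5 = -3.6667/5 = -0.7333
  s[B,B] = ((1.8333)·(1.8333) + (-0.1667)·(-0.1667) + (-3.1667)·(-3.1667) + (-1.1667)·(-1.1667) + (1.8333)·(1.8333) + (0.8333)·(0.8333)) / 5 = 18.8333/5 = 3.7667
  s[B,C] = ((1.8333)·(-0.1667) + (-0.1667)·(-0.1667) + (-3.1667)·(-1.1667) + (-1.1667)·(-0.1667) + (1.8333)·(-1.1667) + (0.8333)·(2.8333)) / 5 = 3.8333/5 = 0.7667
  s[C,C] = ((-0.1667)·(-0.1667) + (-0.1667)·(-0.1667) + (-1.1667)·(-1.1667) + (-0.1667)·(-0.1667) + (-1.1667)·(-1.1667) + (2.8333)·(2.8333)) / 5 = 10.8333/5 = 2.1667
  Sample standard deviations s_i = √(s[i,i]):
  s(A) = √(9.4667) = 3.0768
  s(B) = √(3.7667) = 1.9408
  s(C) = √(2.1667) = 1.472

Step 3 — r_{ij} = s_{ij} / (s_i · s_j):
  r[A,A] = 1 (diagonal).
  r[A,B] = 1.8667 / (3.0768 · 1.9408) = 1.8667 / 5.9714 = 0.3126
  r[A,C] = -0.7333 / (3.0768 · 1.472) = -0.7333 / 4.5289 = -0.1619
  r[B,B] = 1 (diagonal).
  r[B,C] = 0.7667 / (1.9408 · 1.472) = 0.7667 / 2.8568 = 0.2684
  r[C,C] = 1 (diagonal).

R is symmetric with unit diagonal. Assembling:

R = [[1, 0.3126, -0.1619],
 [0.3126, 1, 0.2684],
 [-0.1619, 0.2684, 1]]


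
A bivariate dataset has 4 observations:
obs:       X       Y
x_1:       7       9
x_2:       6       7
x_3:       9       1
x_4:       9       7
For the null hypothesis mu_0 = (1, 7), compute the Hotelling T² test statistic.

Step 1 — sample mean vector:
  mean(X) = (7 + 6 + 9 + 9) / 4 = 31/4 = 7.75
  mean(Y) = (9 + 7 + 1 + 7) / 4 = 24/4 = 6
  x̄ = (7.75, 6),  deviation x̄ - mu_0 = (7.75, 6) - (1, 7) = (6.75, -1).

Step 2 — sample covariance matrix, S[i,j] = (1/(n-1)) · Σ_k (x_{k,i} - mean_i) · (x_{k,j} - mean_j), divisor n-1 = 3:
  S[X,X] = ((-0.75)·(-0.75) + (-1.75)·(-1.75) + (1.25)·(1.25) + (1.25)·(1.25)) / 3 = 6.75/3 = 2.25
  S[X,Y] = ((-0.75)·(3) + (-1.75)·(1) + (1.25)·(-5) + (1.25)·(1)) / 3 = -9/3 = -3
  S[Y,Y] = ((3)·(3) + (1)·(1) + (-5)·(-5) + (1)·(1)) / 3 = 36/3 = 12
  S = [[2.25, -3],
 [-3, 12]].

Step 3 — invert S. det(S) = 2.25·12 - (-3)² = 18.
  S^{-1} = (1/det) · [[d, -b], [-b, a]] = [[0.6667, 0.1667],
 [0.1667, 0.125]].

Step 4 — quadratic form (x̄ - mu_0)^T · S^{-1} · (x̄ - mu_0):
  S^{-1} · (x̄ - mu_0) = (4.3333, 1),
  (x̄ - mu_0)^T · [...] = (6.75)·(4.3333) + (-1)·(1) = 28.25.

Step 5 — scale by n: T² = 4 · 28.25 = 113.

T² ≈ 113


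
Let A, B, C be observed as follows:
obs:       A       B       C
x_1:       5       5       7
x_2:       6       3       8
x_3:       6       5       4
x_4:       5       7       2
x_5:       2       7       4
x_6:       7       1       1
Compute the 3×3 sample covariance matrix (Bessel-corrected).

Step 1 — column means:
  mean(A) = (5 + 6 + 6 + 5 + 2 + 7) / 6 = 31/6 = 5.1667
  mean(B) = (5 + 3 + 5 + 7 + 7 + 1) / 6 = 28/6 = 4.6667
  mean(C) = (7 + 8 + 4 + 2 + 4 + 1) / 6 = 26/6 = 4.3333

Step 2 — sample covariance S[i,j] = (1/(n-1)) · Σ_k (x_{k,i} - mean_i) · (x_{k,j} - mean_j), with n-1 = 5.
  S[A,A] = ((-0.1667)·(-0.1667) + (0.8333)·(0.8333) + (0.8333)·(0.8333) + (-0.1667)·(-0.1667) + (-3.1667)·(-3.1667) + (1.8333)·(1.8333)) / 5 = 14.8333/5 = 2.9667
  S[A,B] = ((-0.1667)·(0.3333) + (0.8333)·(-1.6667) + (0.8333)·(0.3333) + (-0.1667)·(2.3333) + (-3.1667)·(2.3333) + (1.8333)·(-3.6667)) / 5 = -15.6667/5 = -3.1333
  S[A,C] = ((-0.1667)·(2.6667) + (0.8333)·(3.6667) + (0.8333)·(-0.3333) + (-0.1667)·(-2.3333) + (-3.1667)·(-0.3333) + (1.8333)·(-3.3333)) / 5 = -2.3333/5 = -0.4667
  S[B,B] = ((0.3333)·(0.3333) + (-1.6667)·(-1.6667) + (0.3333)·(0.3333) + (2.3333)·(2.3333) + (2.3333)·(2.3333) + (-3.6667)·(-3.6667)) / 5 = 27.3333/5 = 5.4667
  S[B,C] = ((0.3333)·(2.6667) + (-1.6667)·(3.6667) + (0.3333)·(-0.3333) + (2.3333)·(-2.3333) + (2.3333)·(-0.3333) + (-3.6667)·(-3.3333)) / 5 = 0.6667/5 = 0.1333
  S[C,C] = ((2.6667)·(2.6667) + (3.6667)·(3.6667) + (-0.3333)·(-0.3333) + (-2.3333)·(-2.3333) + (-0.3333)·(-0.3333) + (-3.3333)·(-3.3333)) / 5 = 37.3333/5 = 7.4667

S is symmetric (S[j,i] = S[i,j]). Assembling:

S = [[2.9667, -3.1333, -0.4667],
 [-3.1333, 5.4667, 0.1333],
 [-0.4667, 0.1333, 7.4667]]


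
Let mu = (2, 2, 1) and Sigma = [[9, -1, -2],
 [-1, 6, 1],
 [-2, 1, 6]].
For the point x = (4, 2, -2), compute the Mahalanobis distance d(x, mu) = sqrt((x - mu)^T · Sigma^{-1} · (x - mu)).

Step 1 — centre the observation: (x - mu) = (2, 0, -3).

Step 2 — invert Sigma (cofactor / det for 3×3, or solve directly):
  Sigma^{-1} = [[0.1211, 0.0138, 0.0381],
 [0.0138, 0.173, -0.0242],
 [0.0381, -0.0242, 0.1834]].

Step 3 — form the quadratic (x - mu)^T · Sigma^{-1} · (x - mu):
  Sigma^{-1} · (x - mu) = (0.128, 0.1003, -0.474).
  (x - mu)^T · [Sigma^{-1} · (x - mu)] = (2)·(0.128) + (0)·(0.1003) + (-3)·(-0.474) = 1.6782.

Step 4 — take square root: d = √(1.6782) ≈ 1.2955.

d(x, mu) = √(1.6782) ≈ 1.2955


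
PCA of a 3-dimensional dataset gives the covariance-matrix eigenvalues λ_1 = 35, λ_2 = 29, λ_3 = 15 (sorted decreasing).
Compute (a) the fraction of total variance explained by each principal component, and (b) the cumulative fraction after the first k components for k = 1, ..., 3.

Step 1 — total variance = trace(Sigma) = Σ λ_i = 35 + 29 + 15 = 79.

Step 2 — fraction explained by component i = λ_i / Σ λ:
  PC1: 35/79 = 0.443
  PC2: 29/79 = 0.3671
  PC3: 15/79 = 0.1899

Step 3 — cumulative fraction after k components = (λ_1 + ... + λ_k) / Σ λ:
  k = 1: 35/79 = 0.443
  k = 2: (35 + 29)/79 = 64/79 = 0.8101
  k = 3: (35 + 29 + 15)/79 = 79/79 = 1

Summary (fraction, with percent):

explained: PC1 0.443 (44.3%), PC2 0.3671 (36.71%), PC3 0.1899 (18.99%);  cumulative: 0.443, 0.8101, 1


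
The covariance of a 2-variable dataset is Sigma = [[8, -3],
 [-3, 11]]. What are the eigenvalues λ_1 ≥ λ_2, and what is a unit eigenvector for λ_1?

Step 1 — characteristic polynomial of 2×2 Sigma:
  det(Sigma - λI) = λ² - trace · λ + det = 0.
  trace = 8 + 11 = 19, det = 8·11 - (-3)² = 79.
Step 2 — discriminant:
  Δ = trace² - 4·det = 361 - 316 = 45.
Step 3 — eigenvalues:
  λ = (trace ± √Δ)/2 = (19 ± 6.7082)/2,
  λ_1 = 12.8541,  λ_2 = 6.1459.

Step 4 — unit eigenvector for λ_1: solve (Sigma - λ_1 I)v = 0. First row:
  (8 - 12.8541)·v_x + (-3)·v_y = 0, i.e. (-4.8541)·v_x + (-3)·v_y = 0,
  so v ∝ (b, λ_1 - a) = (-3, 4.8541); multiply by -1 so the first entry is positive: u = (3, -4.8541).
  ||u|| = √((3)² + (-4.8541)²) = √(32.5623) ≈ 5.7063,
  v_1 = u/||u|| ≈ (0.5257, -0.8507) (||v_1|| = 1).

λ_1 = 12.8541,  λ_2 = 6.1459;  v_1 ≈ (0.5257, -0.8507)


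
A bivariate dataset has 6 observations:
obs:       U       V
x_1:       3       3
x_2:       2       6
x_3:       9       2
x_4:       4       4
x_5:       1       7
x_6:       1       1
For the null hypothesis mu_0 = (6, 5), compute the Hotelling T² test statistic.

Step 1 — sample mean vector:
  mean(U) = (3 + 2 + 9 + 4 + 1 + 1) / 6 = 20/6 = 3.3333
  mean(V) = (3 + 6 + 2 + 4 + 7 + 1) / 6 = 23/6 = 3.8333
  x̄ = (3.3333, 3.8333),  deviation x̄ - mu_0 = (3.3333, 3.8333) - (6, 5) = (-2.6667, -1.1667).

Step 2 — sample covariance matrix, S[i,j] = (1/(n-1)) · Σ_k (x_{k,i} - mean_i) · (x_{k,j} - mean_j), divisor n-1 = 5:
  S[U,U] = ((-0.3333)·(-0.3333) + (-1.3333)·(-1.3333) + (5.6667)·(5.6667) + (0.6667)·(0.6667) + (-2.3333)·(-2.3333) + (-2.3333)·(-2.3333)) / 5 = 45.3333/5 = 9.0667
  S[U,V] = ((-0.3333)·(-0.8333) + (-1.3333)·(2.1667) + (5.6667)·(-1.8333) + (0.6667)·(0.1667) + (-2.3333)·(3.1667) + (-2.3333)·(-2.8333)) / 5 = -13.6667/5 = -2.7333
  S[V,V] = ((-0.8333)·(-0.8333) + (2.1667)·(2.1667) + (-1.8333)·(-1.8333) + (0.1667)·(0.1667) + (3.1667)·(3.1667) + (-2.8333)·(-2.8333)) / 5 = 26.8333/5 = 5.3667
  S = [[9.0667, -2.7333],
 [-2.7333, 5.3667]].

Step 3 — invert S. det(S) = 9.0667·5.3667 - (-2.7333)² = 41.1867.
  S^{-1} = (1/det) · [[d, -b], [-b, a]] = [[0.1303, 0.0664],
 [0.0664, 0.2201]].

Step 4 — quadratic form (x̄ - mu_0)^T · S^{-1} · (x̄ - mu_0):
  S^{-1} · (x̄ - mu_0) = (-0.4249, -0.4338),
  (x̄ - mu_0)^T · [...] = (-2.6667)·(-0.4249) + (-1.1667)·(-0.4338) = 1.6391.

Step 5 — scale by n: T² = 6 · 1.6391 = 9.8349.

T² ≈ 9.8349


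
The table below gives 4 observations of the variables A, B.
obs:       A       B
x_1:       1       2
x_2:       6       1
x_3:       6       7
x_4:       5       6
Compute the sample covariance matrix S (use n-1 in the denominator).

Step 1 — column means:
  mean(A) = (1 + 6 + 6 + 5) / 4 = 18/4 = 4.5
  mean(B) = (2 + 1 + 7 + 6) / 4 = 16/4 = 4

Step 2 — sample covariance S[i,j] = (1/(n-1)) · Σ_k (x_{k,i} - mean_i) · (x_{k,j} - mean_j), with n-1 = 3.
  S[A,A] = ((-3.5)·(-3.5) + (1.5)·(1.5) + (1.5)·(1.5) + (0.5)·(0.5)) / 3 = 17/3 = 5.6667
  S[A,B] = ((-3.5)·(-2) + (1.5)·(-3) + (1.5)·(3) + (0.5)·(2)) / 3 = 8/3 = 2.6667
  S[B,B] = ((-2)·(-2) + (-3)·(-3) + (3)·(3) + (2)·(2)) / 3 = 26/3 = 8.6667

S is symmetric (S[j,i] = S[i,j]). Assembling:

S = [[5.6667, 2.6667],
 [2.6667, 8.6667]]


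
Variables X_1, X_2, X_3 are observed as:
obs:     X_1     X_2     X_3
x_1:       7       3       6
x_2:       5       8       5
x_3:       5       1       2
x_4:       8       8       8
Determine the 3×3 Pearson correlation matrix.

Step 1 — column means:
  mean(X_1) = (7 + 5 + 5 + 8) / 4 = 25/4 = 6.25
  mean(X_2) = (3 + 8 + 1 + 8) / 4 = 20/4 = 5
  mean(X_3) = (6 + 5 + 2 + 8) / 4 = 21/4 = 5.25

Step 2 — sample variances and covariances s[i,j] = (1/(n-1)) · Σ_k (x_{k,i} - mean_i) · (x_{k,j} - mean_j), with n-1 = 3:
  s[X_1,X_1] = ((0.75)·(0.75) + (-1.25)·(-1.25) + (-1.25)·(-1.25) + (1.75)·(1.75)) / 3 = 6.75/3 = 2.25
  s[X_1,X_2] = ((0.75)·(-2) + (-1.25)·(3) + (-1.25)·(-4) + (1.75)·(3)) / 3 = 5/3 = 1.6667
  s[X_1,X_3] = ((0.75)·(0.75) + (-1.25)·(-0.25) + (-1.25)·(-3.25) + (1.75)·(2.75)) / 3 = 9.75/3 = 3.25
  s[X_2,X_2] = ((-2)·(-2) + (3)·(3) + (-4)·(-4) + (3)·(3)) / 3 = 38/3 = 12.6667
  s[X_2,X_3] = ((-2)·(0.75) + (3)·(-0.25) + (-4)·(-3.25) + (3)·(2.75)) / 3 = 19/3 = 6.3333
  s[X_3,X_3] = ((0.75)·(0.75) + (-0.25)·(-0.25) + (-3.25)·(-3.25) + (2.75)·(2.75)) / 3 = 18.75/3 = 6.25
  Sample standard deviations s_i = √(s[i,i]):
  s(X_1) = √(2.25) = 1.5
  s(X_2) = √(12.6667) = 3.559
  s(X_3) = √(6.25) = 2.5

Step 3 — r_{ij} = s_{ij} / (s_i · s_j):
  r[X_1,X_1] = 1 (diagonal).
  r[X_1,X_2] = 1.6667 / (1.5 · 3.559) = 1.6667 / 5.3385 = 0.3122
  r[X_1,X_3] = 3.25 / (1.5 · 2.5) = 3.25 / 3.75 = 0.8667
  r[X_2,X_2] = 1 (diagonal).
  r[X_2,X_3] = 6.3333 / (3.559 · 2.5) = 6.3333 / 8.8976 = 0.7118
  r[X_3,X_3] = 1 (diagonal).

R is symmetric with unit diagonal. Assembling:

R = [[1, 0.3122, 0.8667],
 [0.3122, 1, 0.7118],
 [0.8667, 0.7118, 1]]


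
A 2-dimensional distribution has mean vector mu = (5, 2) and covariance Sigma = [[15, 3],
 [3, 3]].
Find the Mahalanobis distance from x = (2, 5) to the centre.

Step 1 — centre the observation: (x - mu) = (-3, 3).

Step 2 — invert Sigma. det(Sigma) = 15·3 - (3)² = 36.
  Sigma^{-1} = (1/det) · [[d, -b], [-b, a]] = [[0.0833, -0.0833],
 [-0.0833, 0.4167]].

Step 3 — form the quadratic (x - mu)^T · Sigma^{-1} · (x - mu):
  Sigma^{-1} · (x - mu) = (-0.5, 1.5).
  (x - mu)^T · [Sigma^{-1} · (x - mu)] = (-3)·(-0.5) + (3)·(1.5) = 6.

Step 4 — take square root: d = √(6) ≈ 2.4495.

d(x, mu) = √(6) ≈ 2.4495
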